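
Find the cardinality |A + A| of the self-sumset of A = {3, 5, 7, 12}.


A + A = {a + a' : a, a' ∈ A}; |A| = 4.
General bounds: 2|A| - 1 ≤ |A + A| ≤ |A|(|A|+1)/2, i.e. 7 ≤ |A + A| ≤ 10.
Lower bound 2|A|-1 is attained iff A is an arithmetic progression.
Enumerate sums a + a' for a ≤ a' (symmetric, so this suffices):
a = 3: 3+3=6, 3+5=8, 3+7=10, 3+12=15
a = 5: 5+5=10, 5+7=12, 5+12=17
a = 7: 7+7=14, 7+12=19
a = 12: 12+12=24
Distinct sums: {6, 8, 10, 12, 14, 15, 17, 19, 24}
|A + A| = 9

|A + A| = 9


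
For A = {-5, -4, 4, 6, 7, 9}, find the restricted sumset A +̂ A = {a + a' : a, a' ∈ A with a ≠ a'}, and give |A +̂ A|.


Restricted sumset: A +̂ A = {a + a' : a ∈ A, a' ∈ A, a ≠ a'}.
Equivalently, take A + A and drop any sum 2a that is achievable ONLY as a + a for a ∈ A (i.e. sums representable only with equal summands).
Enumerate pairs (a, a') with a < a' (symmetric, so each unordered pair gives one sum; this covers all a ≠ a'):
  -5 + -4 = -9
  -5 + 4 = -1
  -5 + 6 = 1
  -5 + 7 = 2
  -5 + 9 = 4
  -4 + 4 = 0
  -4 + 6 = 2
  -4 + 7 = 3
  -4 + 9 = 5
  4 + 6 = 10
  4 + 7 = 11
  4 + 9 = 13
  6 + 7 = 13
  6 + 9 = 15
  7 + 9 = 16
Collected distinct sums: {-9, -1, 0, 1, 2, 3, 4, 5, 10, 11, 13, 15, 16}
|A +̂ A| = 13
(Reference bound: |A +̂ A| ≥ 2|A| - 3 for |A| ≥ 2, with |A| = 6 giving ≥ 9.)

|A +̂ A| = 13


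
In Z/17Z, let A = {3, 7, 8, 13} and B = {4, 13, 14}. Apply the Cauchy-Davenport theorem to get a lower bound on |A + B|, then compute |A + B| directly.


Cauchy-Davenport: |A + B| ≥ min(p, |A| + |B| - 1) for A, B nonempty in Z/pZ.
|A| = 4, |B| = 3, p = 17.
CD lower bound = min(17, 4 + 3 - 1) = min(17, 6) = 6.
Compute A + B mod 17 directly:
a = 3: 3+4=7, 3+13=16, 3+14=0
a = 7: 7+4=11, 7+13=3, 7+14=4
a = 8: 8+4=12, 8+13=4, 8+14=5
a = 13: 13+4=0, 13+13=9, 13+14=10
A + B = {0, 3, 4, 5, 7, 9, 10, 11, 12, 16}, so |A + B| = 10.
Verify: 10 ≥ 6? Yes ✓.

CD lower bound = 6, actual |A + B| = 10.


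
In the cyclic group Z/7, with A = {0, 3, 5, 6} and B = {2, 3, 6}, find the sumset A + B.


Work in Z/7Z: reduce every sum a + b modulo 7.
Enumerate all 12 pairs:
a = 0: 0+2=2, 0+3=3, 0+6=6
a = 3: 3+2=5, 3+3=6, 3+6=2
a = 5: 5+2=0, 5+3=1, 5+6=4
a = 6: 6+2=1, 6+3=2, 6+6=5
Distinct residues collected: {0, 1, 2, 3, 4, 5, 6}
|A + B| = 7 (out of 7 total residues).

A + B = {0, 1, 2, 3, 4, 5, 6}


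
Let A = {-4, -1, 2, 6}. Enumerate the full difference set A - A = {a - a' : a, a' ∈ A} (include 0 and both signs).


A - A = {a - a' : a, a' ∈ A}.
Compute a - a' for each ordered pair (a, a'):
a = -4: -4--4=0, -4--1=-3, -4-2=-6, -4-6=-10
a = -1: -1--4=3, -1--1=0, -1-2=-3, -1-6=-7
a = 2: 2--4=6, 2--1=3, 2-2=0, 2-6=-4
a = 6: 6--4=10, 6--1=7, 6-2=4, 6-6=0
Collecting distinct values (and noting 0 appears from a-a):
A - A = {-10, -7, -6, -4, -3, 0, 3, 4, 6, 7, 10}
|A - A| = 11

A - A = {-10, -7, -6, -4, -3, 0, 3, 4, 6, 7, 10}


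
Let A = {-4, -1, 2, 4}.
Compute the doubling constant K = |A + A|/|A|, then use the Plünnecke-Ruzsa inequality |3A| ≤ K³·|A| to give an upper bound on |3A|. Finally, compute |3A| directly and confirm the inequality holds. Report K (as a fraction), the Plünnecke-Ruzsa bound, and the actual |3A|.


|A| = 4.
Step 1: Compute A + A by enumerating all 16 pairs.
A + A = {-8, -5, -2, 0, 1, 3, 4, 6, 8}, so |A + A| = 9.
Step 2: Doubling constant K = |A + A|/|A| = 9/4 = 9/4 ≈ 2.2500.
Step 3: Plünnecke-Ruzsa gives |3A| ≤ K³·|A| = (2.2500)³ · 4 ≈ 45.5625.
Step 4: Compute 3A = A + A + A directly by enumerating all triples (a,b,c) ∈ A³; |3A| = 16.
Step 5: Check 16 ≤ 45.5625? Yes ✓.

K = 9/4, Plünnecke-Ruzsa bound K³|A| ≈ 45.5625, |3A| = 16, inequality holds.


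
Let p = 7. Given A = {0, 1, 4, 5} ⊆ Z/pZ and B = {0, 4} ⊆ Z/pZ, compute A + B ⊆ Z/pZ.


Work in Z/7Z: reduce every sum a + b modulo 7.
Enumerate all 8 pairs:
a = 0: 0+0=0, 0+4=4
a = 1: 1+0=1, 1+4=5
a = 4: 4+0=4, 4+4=1
a = 5: 5+0=5, 5+4=2
Distinct residues collected: {0, 1, 2, 4, 5}
|A + B| = 5 (out of 7 total residues).

A + B = {0, 1, 2, 4, 5}


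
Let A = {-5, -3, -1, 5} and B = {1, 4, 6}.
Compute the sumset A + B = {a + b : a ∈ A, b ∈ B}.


A + B = {a + b : a ∈ A, b ∈ B}.
Enumerate all |A|·|B| = 4·3 = 12 pairs (a, b) and collect distinct sums.
a = -5: -5+1=-4, -5+4=-1, -5+6=1
a = -3: -3+1=-2, -3+4=1, -3+6=3
a = -1: -1+1=0, -1+4=3, -1+6=5
a = 5: 5+1=6, 5+4=9, 5+6=11
Collecting distinct sums: A + B = {-4, -2, -1, 0, 1, 3, 5, 6, 9, 11}
|A + B| = 10

A + B = {-4, -2, -1, 0, 1, 3, 5, 6, 9, 11}


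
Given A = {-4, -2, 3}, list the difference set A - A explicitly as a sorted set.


A - A = {a - a' : a, a' ∈ A}.
Compute a - a' for each ordered pair (a, a'):
a = -4: -4--4=0, -4--2=-2, -4-3=-7
a = -2: -2--4=2, -2--2=0, -2-3=-5
a = 3: 3--4=7, 3--2=5, 3-3=0
Collecting distinct values (and noting 0 appears from a-a):
A - A = {-7, -5, -2, 0, 2, 5, 7}
|A - A| = 7

A - A = {-7, -5, -2, 0, 2, 5, 7}


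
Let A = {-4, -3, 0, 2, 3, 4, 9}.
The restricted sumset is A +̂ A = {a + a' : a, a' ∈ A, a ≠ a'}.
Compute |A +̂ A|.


Restricted sumset: A +̂ A = {a + a' : a ∈ A, a' ∈ A, a ≠ a'}.
Equivalently, take A + A and drop any sum 2a that is achievable ONLY as a + a for a ∈ A (i.e. sums representable only with equal summands).
Enumerate pairs (a, a') with a < a' (symmetric, so each unordered pair gives one sum; this covers all a ≠ a'):
  -4 + -3 = -7
  -4 + 0 = -4
  -4 + 2 = -2
  -4 + 3 = -1
  -4 + 4 = 0
  -4 + 9 = 5
  -3 + 0 = -3
  -3 + 2 = -1
  -3 + 3 = 0
  -3 + 4 = 1
  -3 + 9 = 6
  0 + 2 = 2
  0 + 3 = 3
  0 + 4 = 4
  0 + 9 = 9
  2 + 3 = 5
  2 + 4 = 6
  2 + 9 = 11
  3 + 4 = 7
  3 + 9 = 12
  4 + 9 = 13
Collected distinct sums: {-7, -4, -3, -2, -1, 0, 1, 2, 3, 4, 5, 6, 7, 9, 11, 12, 13}
|A +̂ A| = 17
(Reference bound: |A +̂ A| ≥ 2|A| - 3 for |A| ≥ 2, with |A| = 7 giving ≥ 11.)

|A +̂ A| = 17


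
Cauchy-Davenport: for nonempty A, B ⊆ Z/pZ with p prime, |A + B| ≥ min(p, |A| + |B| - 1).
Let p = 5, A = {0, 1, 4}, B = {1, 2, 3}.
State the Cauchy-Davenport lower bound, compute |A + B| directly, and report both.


Cauchy-Davenport: |A + B| ≥ min(p, |A| + |B| - 1) for A, B nonempty in Z/pZ.
|A| = 3, |B| = 3, p = 5.
CD lower bound = min(5, 3 + 3 - 1) = min(5, 5) = 5.
Compute A + B mod 5 directly:
a = 0: 0+1=1, 0+2=2, 0+3=3
a = 1: 1+1=2, 1+2=3, 1+3=4
a = 4: 4+1=0, 4+2=1, 4+3=2
A + B = {0, 1, 2, 3, 4}, so |A + B| = 5.
Verify: 5 ≥ 5? Yes ✓.

CD lower bound = 5, actual |A + B| = 5.


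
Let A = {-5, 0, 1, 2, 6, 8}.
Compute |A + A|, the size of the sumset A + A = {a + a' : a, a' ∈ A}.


A + A = {a + a' : a, a' ∈ A}; |A| = 6.
General bounds: 2|A| - 1 ≤ |A + A| ≤ |A|(|A|+1)/2, i.e. 11 ≤ |A + A| ≤ 21.
Lower bound 2|A|-1 is attained iff A is an arithmetic progression.
Enumerate sums a + a' for a ≤ a' (symmetric, so this suffices):
a = -5: -5+-5=-10, -5+0=-5, -5+1=-4, -5+2=-3, -5+6=1, -5+8=3
a = 0: 0+0=0, 0+1=1, 0+2=2, 0+6=6, 0+8=8
a = 1: 1+1=2, 1+2=3, 1+6=7, 1+8=9
a = 2: 2+2=4, 2+6=8, 2+8=10
a = 6: 6+6=12, 6+8=14
a = 8: 8+8=16
Distinct sums: {-10, -5, -4, -3, 0, 1, 2, 3, 4, 6, 7, 8, 9, 10, 12, 14, 16}
|A + A| = 17

|A + A| = 17


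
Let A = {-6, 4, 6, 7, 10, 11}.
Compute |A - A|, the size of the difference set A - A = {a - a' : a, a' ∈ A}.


A - A = {a - a' : a, a' ∈ A}; |A| = 6.
Bounds: 2|A|-1 ≤ |A - A| ≤ |A|² - |A| + 1, i.e. 11 ≤ |A - A| ≤ 31.
Note: 0 ∈ A - A always (from a - a). The set is symmetric: if d ∈ A - A then -d ∈ A - A.
Enumerate nonzero differences d = a - a' with a > a' (then include -d):
Positive differences: {1, 2, 3, 4, 5, 6, 7, 10, 12, 13, 16, 17}
Full difference set: {0} ∪ (positive diffs) ∪ (negative diffs).
|A - A| = 1 + 2·12 = 25 (matches direct enumeration: 25).

|A - A| = 25


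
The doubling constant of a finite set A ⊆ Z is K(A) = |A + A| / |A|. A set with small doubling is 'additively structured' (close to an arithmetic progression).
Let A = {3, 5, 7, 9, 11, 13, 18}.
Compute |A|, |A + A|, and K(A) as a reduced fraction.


|A| = 7.
Compute A + A by enumerating all 49 pairs.
A + A = {6, 8, 10, 12, 14, 16, 18, 20, 21, 22, 23, 24, 25, 26, 27, 29, 31, 36}, so |A + A| = 18.
K = |A + A| / |A| = 18/7 (already in lowest terms) ≈ 2.5714.
Reference: AP of size 7 gives K = 13/7 ≈ 1.8571; a fully generic set of size 7 gives K ≈ 4.0000.

|A| = 7, |A + A| = 18, K = 18/7.


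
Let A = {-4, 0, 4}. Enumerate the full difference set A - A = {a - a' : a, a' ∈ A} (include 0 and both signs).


A - A = {a - a' : a, a' ∈ A}.
Compute a - a' for each ordered pair (a, a'):
a = -4: -4--4=0, -4-0=-4, -4-4=-8
a = 0: 0--4=4, 0-0=0, 0-4=-4
a = 4: 4--4=8, 4-0=4, 4-4=0
Collecting distinct values (and noting 0 appears from a-a):
A - A = {-8, -4, 0, 4, 8}
|A - A| = 5

A - A = {-8, -4, 0, 4, 8}


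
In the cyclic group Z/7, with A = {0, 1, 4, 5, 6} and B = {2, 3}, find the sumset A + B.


Work in Z/7Z: reduce every sum a + b modulo 7.
Enumerate all 10 pairs:
a = 0: 0+2=2, 0+3=3
a = 1: 1+2=3, 1+3=4
a = 4: 4+2=6, 4+3=0
a = 5: 5+2=0, 5+3=1
a = 6: 6+2=1, 6+3=2
Distinct residues collected: {0, 1, 2, 3, 4, 6}
|A + B| = 6 (out of 7 total residues).

A + B = {0, 1, 2, 3, 4, 6}


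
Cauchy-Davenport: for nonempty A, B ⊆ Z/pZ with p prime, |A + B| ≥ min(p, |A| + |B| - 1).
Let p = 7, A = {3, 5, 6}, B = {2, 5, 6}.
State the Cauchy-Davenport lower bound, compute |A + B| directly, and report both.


Cauchy-Davenport: |A + B| ≥ min(p, |A| + |B| - 1) for A, B nonempty in Z/pZ.
|A| = 3, |B| = 3, p = 7.
CD lower bound = min(7, 3 + 3 - 1) = min(7, 5) = 5.
Compute A + B mod 7 directly:
a = 3: 3+2=5, 3+5=1, 3+6=2
a = 5: 5+2=0, 5+5=3, 5+6=4
a = 6: 6+2=1, 6+5=4, 6+6=5
A + B = {0, 1, 2, 3, 4, 5}, so |A + B| = 6.
Verify: 6 ≥ 5? Yes ✓.

CD lower bound = 5, actual |A + B| = 6.


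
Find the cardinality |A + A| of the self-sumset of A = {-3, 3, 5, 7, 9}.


A + A = {a + a' : a, a' ∈ A}; |A| = 5.
General bounds: 2|A| - 1 ≤ |A + A| ≤ |A|(|A|+1)/2, i.e. 9 ≤ |A + A| ≤ 15.
Lower bound 2|A|-1 is attained iff A is an arithmetic progression.
Enumerate sums a + a' for a ≤ a' (symmetric, so this suffices):
a = -3: -3+-3=-6, -3+3=0, -3+5=2, -3+7=4, -3+9=6
a = 3: 3+3=6, 3+5=8, 3+7=10, 3+9=12
a = 5: 5+5=10, 5+7=12, 5+9=14
a = 7: 7+7=14, 7+9=16
a = 9: 9+9=18
Distinct sums: {-6, 0, 2, 4, 6, 8, 10, 12, 14, 16, 18}
|A + A| = 11

|A + A| = 11


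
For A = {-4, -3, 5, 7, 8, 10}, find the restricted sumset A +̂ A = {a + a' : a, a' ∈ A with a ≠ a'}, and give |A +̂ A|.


Restricted sumset: A +̂ A = {a + a' : a ∈ A, a' ∈ A, a ≠ a'}.
Equivalently, take A + A and drop any sum 2a that is achievable ONLY as a + a for a ∈ A (i.e. sums representable only with equal summands).
Enumerate pairs (a, a') with a < a' (symmetric, so each unordered pair gives one sum; this covers all a ≠ a'):
  -4 + -3 = -7
  -4 + 5 = 1
  -4 + 7 = 3
  -4 + 8 = 4
  -4 + 10 = 6
  -3 + 5 = 2
  -3 + 7 = 4
  -3 + 8 = 5
  -3 + 10 = 7
  5 + 7 = 12
  5 + 8 = 13
  5 + 10 = 15
  7 + 8 = 15
  7 + 10 = 17
  8 + 10 = 18
Collected distinct sums: {-7, 1, 2, 3, 4, 5, 6, 7, 12, 13, 15, 17, 18}
|A +̂ A| = 13
(Reference bound: |A +̂ A| ≥ 2|A| - 3 for |A| ≥ 2, with |A| = 6 giving ≥ 9.)

|A +̂ A| = 13


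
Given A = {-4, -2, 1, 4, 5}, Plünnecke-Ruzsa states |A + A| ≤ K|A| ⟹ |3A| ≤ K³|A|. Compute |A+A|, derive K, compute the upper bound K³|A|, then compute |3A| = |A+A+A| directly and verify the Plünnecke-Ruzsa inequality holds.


|A| = 5.
Step 1: Compute A + A by enumerating all 25 pairs.
A + A = {-8, -6, -4, -3, -1, 0, 1, 2, 3, 5, 6, 8, 9, 10}, so |A + A| = 14.
Step 2: Doubling constant K = |A + A|/|A| = 14/5 = 14/5 ≈ 2.8000.
Step 3: Plünnecke-Ruzsa gives |3A| ≤ K³·|A| = (2.8000)³ · 5 ≈ 109.7600.
Step 4: Compute 3A = A + A + A directly by enumerating all triples (a,b,c) ∈ A³; |3A| = 26.
Step 5: Check 26 ≤ 109.7600? Yes ✓.

K = 14/5, Plünnecke-Ruzsa bound K³|A| ≈ 109.7600, |3A| = 26, inequality holds.


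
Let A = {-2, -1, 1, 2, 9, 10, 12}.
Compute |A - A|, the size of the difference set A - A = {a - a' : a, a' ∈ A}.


A - A = {a - a' : a, a' ∈ A}; |A| = 7.
Bounds: 2|A|-1 ≤ |A - A| ≤ |A|² - |A| + 1, i.e. 13 ≤ |A - A| ≤ 43.
Note: 0 ∈ A - A always (from a - a). The set is symmetric: if d ∈ A - A then -d ∈ A - A.
Enumerate nonzero differences d = a - a' with a > a' (then include -d):
Positive differences: {1, 2, 3, 4, 7, 8, 9, 10, 11, 12, 13, 14}
Full difference set: {0} ∪ (positive diffs) ∪ (negative diffs).
|A - A| = 1 + 2·12 = 25 (matches direct enumeration: 25).

|A - A| = 25


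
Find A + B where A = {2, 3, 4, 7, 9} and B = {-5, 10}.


A + B = {a + b : a ∈ A, b ∈ B}.
Enumerate all |A|·|B| = 5·2 = 10 pairs (a, b) and collect distinct sums.
a = 2: 2+-5=-3, 2+10=12
a = 3: 3+-5=-2, 3+10=13
a = 4: 4+-5=-1, 4+10=14
a = 7: 7+-5=2, 7+10=17
a = 9: 9+-5=4, 9+10=19
Collecting distinct sums: A + B = {-3, -2, -1, 2, 4, 12, 13, 14, 17, 19}
|A + B| = 10

A + B = {-3, -2, -1, 2, 4, 12, 13, 14, 17, 19}


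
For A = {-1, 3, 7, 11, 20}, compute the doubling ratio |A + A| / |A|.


|A| = 5.
Compute A + A by enumerating all 25 pairs.
A + A = {-2, 2, 6, 10, 14, 18, 19, 22, 23, 27, 31, 40}, so |A + A| = 12.
K = |A + A| / |A| = 12/5 (already in lowest terms) ≈ 2.4000.
Reference: AP of size 5 gives K = 9/5 ≈ 1.8000; a fully generic set of size 5 gives K ≈ 3.0000.

|A| = 5, |A + A| = 12, K = 12/5.


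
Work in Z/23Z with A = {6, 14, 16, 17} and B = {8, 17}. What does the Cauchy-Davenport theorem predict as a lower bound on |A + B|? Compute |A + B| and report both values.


Cauchy-Davenport: |A + B| ≥ min(p, |A| + |B| - 1) for A, B nonempty in Z/pZ.
|A| = 4, |B| = 2, p = 23.
CD lower bound = min(23, 4 + 2 - 1) = min(23, 5) = 5.
Compute A + B mod 23 directly:
a = 6: 6+8=14, 6+17=0
a = 14: 14+8=22, 14+17=8
a = 16: 16+8=1, 16+17=10
a = 17: 17+8=2, 17+17=11
A + B = {0, 1, 2, 8, 10, 11, 14, 22}, so |A + B| = 8.
Verify: 8 ≥ 5? Yes ✓.

CD lower bound = 5, actual |A + B| = 8.


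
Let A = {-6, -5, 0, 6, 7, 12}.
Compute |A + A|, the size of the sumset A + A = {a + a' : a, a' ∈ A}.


A + A = {a + a' : a, a' ∈ A}; |A| = 6.
General bounds: 2|A| - 1 ≤ |A + A| ≤ |A|(|A|+1)/2, i.e. 11 ≤ |A + A| ≤ 21.
Lower bound 2|A|-1 is attained iff A is an arithmetic progression.
Enumerate sums a + a' for a ≤ a' (symmetric, so this suffices):
a = -6: -6+-6=-12, -6+-5=-11, -6+0=-6, -6+6=0, -6+7=1, -6+12=6
a = -5: -5+-5=-10, -5+0=-5, -5+6=1, -5+7=2, -5+12=7
a = 0: 0+0=0, 0+6=6, 0+7=7, 0+12=12
a = 6: 6+6=12, 6+7=13, 6+12=18
a = 7: 7+7=14, 7+12=19
a = 12: 12+12=24
Distinct sums: {-12, -11, -10, -6, -5, 0, 1, 2, 6, 7, 12, 13, 14, 18, 19, 24}
|A + A| = 16

|A + A| = 16


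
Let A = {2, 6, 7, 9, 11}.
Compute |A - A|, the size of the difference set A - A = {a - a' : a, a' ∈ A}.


A - A = {a - a' : a, a' ∈ A}; |A| = 5.
Bounds: 2|A|-1 ≤ |A - A| ≤ |A|² - |A| + 1, i.e. 9 ≤ |A - A| ≤ 21.
Note: 0 ∈ A - A always (from a - a). The set is symmetric: if d ∈ A - A then -d ∈ A - A.
Enumerate nonzero differences d = a - a' with a > a' (then include -d):
Positive differences: {1, 2, 3, 4, 5, 7, 9}
Full difference set: {0} ∪ (positive diffs) ∪ (negative diffs).
|A - A| = 1 + 2·7 = 15 (matches direct enumeration: 15).

|A - A| = 15


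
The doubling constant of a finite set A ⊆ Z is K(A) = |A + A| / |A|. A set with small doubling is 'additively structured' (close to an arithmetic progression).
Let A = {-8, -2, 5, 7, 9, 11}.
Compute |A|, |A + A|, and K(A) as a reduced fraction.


|A| = 6.
Compute A + A by enumerating all 36 pairs.
A + A = {-16, -10, -4, -3, -1, 1, 3, 5, 7, 9, 10, 12, 14, 16, 18, 20, 22}, so |A + A| = 17.
K = |A + A| / |A| = 17/6 (already in lowest terms) ≈ 2.8333.
Reference: AP of size 6 gives K = 11/6 ≈ 1.8333; a fully generic set of size 6 gives K ≈ 3.5000.

|A| = 6, |A + A| = 17, K = 17/6.


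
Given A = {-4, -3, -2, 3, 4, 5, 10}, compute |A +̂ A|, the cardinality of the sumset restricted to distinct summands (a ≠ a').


Restricted sumset: A +̂ A = {a + a' : a ∈ A, a' ∈ A, a ≠ a'}.
Equivalently, take A + A and drop any sum 2a that is achievable ONLY as a + a for a ∈ A (i.e. sums representable only with equal summands).
Enumerate pairs (a, a') with a < a' (symmetric, so each unordered pair gives one sum; this covers all a ≠ a'):
  -4 + -3 = -7
  -4 + -2 = -6
  -4 + 3 = -1
  -4 + 4 = 0
  -4 + 5 = 1
  -4 + 10 = 6
  -3 + -2 = -5
  -3 + 3 = 0
  -3 + 4 = 1
  -3 + 5 = 2
  -3 + 10 = 7
  -2 + 3 = 1
  -2 + 4 = 2
  -2 + 5 = 3
  -2 + 10 = 8
  3 + 4 = 7
  3 + 5 = 8
  3 + 10 = 13
  4 + 5 = 9
  4 + 10 = 14
  5 + 10 = 15
Collected distinct sums: {-7, -6, -5, -1, 0, 1, 2, 3, 6, 7, 8, 9, 13, 14, 15}
|A +̂ A| = 15
(Reference bound: |A +̂ A| ≥ 2|A| - 3 for |A| ≥ 2, with |A| = 7 giving ≥ 11.)

|A +̂ A| = 15


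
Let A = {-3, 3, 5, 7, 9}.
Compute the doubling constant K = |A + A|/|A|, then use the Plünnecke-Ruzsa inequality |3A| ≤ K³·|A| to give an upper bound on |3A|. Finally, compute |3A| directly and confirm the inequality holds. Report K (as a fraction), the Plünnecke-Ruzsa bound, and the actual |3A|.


|A| = 5.
Step 1: Compute A + A by enumerating all 25 pairs.
A + A = {-6, 0, 2, 4, 6, 8, 10, 12, 14, 16, 18}, so |A + A| = 11.
Step 2: Doubling constant K = |A + A|/|A| = 11/5 = 11/5 ≈ 2.2000.
Step 3: Plünnecke-Ruzsa gives |3A| ≤ K³·|A| = (2.2000)³ · 5 ≈ 53.2400.
Step 4: Compute 3A = A + A + A directly by enumerating all triples (a,b,c) ∈ A³; |3A| = 17.
Step 5: Check 17 ≤ 53.2400? Yes ✓.

K = 11/5, Plünnecke-Ruzsa bound K³|A| ≈ 53.2400, |3A| = 17, inequality holds.


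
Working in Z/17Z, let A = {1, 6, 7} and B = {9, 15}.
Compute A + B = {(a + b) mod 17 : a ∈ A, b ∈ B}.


Work in Z/17Z: reduce every sum a + b modulo 17.
Enumerate all 6 pairs:
a = 1: 1+9=10, 1+15=16
a = 6: 6+9=15, 6+15=4
a = 7: 7+9=16, 7+15=5
Distinct residues collected: {4, 5, 10, 15, 16}
|A + B| = 5 (out of 17 total residues).

A + B = {4, 5, 10, 15, 16}


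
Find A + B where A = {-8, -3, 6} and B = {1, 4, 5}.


A + B = {a + b : a ∈ A, b ∈ B}.
Enumerate all |A|·|B| = 3·3 = 9 pairs (a, b) and collect distinct sums.
a = -8: -8+1=-7, -8+4=-4, -8+5=-3
a = -3: -3+1=-2, -3+4=1, -3+5=2
a = 6: 6+1=7, 6+4=10, 6+5=11
Collecting distinct sums: A + B = {-7, -4, -3, -2, 1, 2, 7, 10, 11}
|A + B| = 9

A + B = {-7, -4, -3, -2, 1, 2, 7, 10, 11}


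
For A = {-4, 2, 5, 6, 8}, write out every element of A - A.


A - A = {a - a' : a, a' ∈ A}.
Compute a - a' for each ordered pair (a, a'):
a = -4: -4--4=0, -4-2=-6, -4-5=-9, -4-6=-10, -4-8=-12
a = 2: 2--4=6, 2-2=0, 2-5=-3, 2-6=-4, 2-8=-6
a = 5: 5--4=9, 5-2=3, 5-5=0, 5-6=-1, 5-8=-3
a = 6: 6--4=10, 6-2=4, 6-5=1, 6-6=0, 6-8=-2
a = 8: 8--4=12, 8-2=6, 8-5=3, 8-6=2, 8-8=0
Collecting distinct values (and noting 0 appears from a-a):
A - A = {-12, -10, -9, -6, -4, -3, -2, -1, 0, 1, 2, 3, 4, 6, 9, 10, 12}
|A - A| = 17

A - A = {-12, -10, -9, -6, -4, -3, -2, -1, 0, 1, 2, 3, 4, 6, 9, 10, 12}


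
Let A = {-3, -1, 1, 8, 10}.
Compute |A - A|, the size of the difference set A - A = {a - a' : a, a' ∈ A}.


A - A = {a - a' : a, a' ∈ A}; |A| = 5.
Bounds: 2|A|-1 ≤ |A - A| ≤ |A|² - |A| + 1, i.e. 9 ≤ |A - A| ≤ 21.
Note: 0 ∈ A - A always (from a - a). The set is symmetric: if d ∈ A - A then -d ∈ A - A.
Enumerate nonzero differences d = a - a' with a > a' (then include -d):
Positive differences: {2, 4, 7, 9, 11, 13}
Full difference set: {0} ∪ (positive diffs) ∪ (negative diffs).
|A - A| = 1 + 2·6 = 13 (matches direct enumeration: 13).

|A - A| = 13


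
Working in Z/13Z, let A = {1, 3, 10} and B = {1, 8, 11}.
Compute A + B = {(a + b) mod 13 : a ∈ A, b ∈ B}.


Work in Z/13Z: reduce every sum a + b modulo 13.
Enumerate all 9 pairs:
a = 1: 1+1=2, 1+8=9, 1+11=12
a = 3: 3+1=4, 3+8=11, 3+11=1
a = 10: 10+1=11, 10+8=5, 10+11=8
Distinct residues collected: {1, 2, 4, 5, 8, 9, 11, 12}
|A + B| = 8 (out of 13 total residues).

A + B = {1, 2, 4, 5, 8, 9, 11, 12}


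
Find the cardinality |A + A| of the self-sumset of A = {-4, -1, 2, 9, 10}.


A + A = {a + a' : a, a' ∈ A}; |A| = 5.
General bounds: 2|A| - 1 ≤ |A + A| ≤ |A|(|A|+1)/2, i.e. 9 ≤ |A + A| ≤ 15.
Lower bound 2|A|-1 is attained iff A is an arithmetic progression.
Enumerate sums a + a' for a ≤ a' (symmetric, so this suffices):
a = -4: -4+-4=-8, -4+-1=-5, -4+2=-2, -4+9=5, -4+10=6
a = -1: -1+-1=-2, -1+2=1, -1+9=8, -1+10=9
a = 2: 2+2=4, 2+9=11, 2+10=12
a = 9: 9+9=18, 9+10=19
a = 10: 10+10=20
Distinct sums: {-8, -5, -2, 1, 4, 5, 6, 8, 9, 11, 12, 18, 19, 20}
|A + A| = 14

|A + A| = 14


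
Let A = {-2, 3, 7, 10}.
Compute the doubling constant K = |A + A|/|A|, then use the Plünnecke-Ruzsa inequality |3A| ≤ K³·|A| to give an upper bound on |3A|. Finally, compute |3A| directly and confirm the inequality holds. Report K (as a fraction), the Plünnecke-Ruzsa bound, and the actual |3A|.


|A| = 4.
Step 1: Compute A + A by enumerating all 16 pairs.
A + A = {-4, 1, 5, 6, 8, 10, 13, 14, 17, 20}, so |A + A| = 10.
Step 2: Doubling constant K = |A + A|/|A| = 10/4 = 10/4 ≈ 2.5000.
Step 3: Plünnecke-Ruzsa gives |3A| ≤ K³·|A| = (2.5000)³ · 4 ≈ 62.5000.
Step 4: Compute 3A = A + A + A directly by enumerating all triples (a,b,c) ∈ A³; |3A| = 20.
Step 5: Check 20 ≤ 62.5000? Yes ✓.

K = 10/4, Plünnecke-Ruzsa bound K³|A| ≈ 62.5000, |3A| = 20, inequality holds.


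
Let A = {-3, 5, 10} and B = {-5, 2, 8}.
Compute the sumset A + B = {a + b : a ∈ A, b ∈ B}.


A + B = {a + b : a ∈ A, b ∈ B}.
Enumerate all |A|·|B| = 3·3 = 9 pairs (a, b) and collect distinct sums.
a = -3: -3+-5=-8, -3+2=-1, -3+8=5
a = 5: 5+-5=0, 5+2=7, 5+8=13
a = 10: 10+-5=5, 10+2=12, 10+8=18
Collecting distinct sums: A + B = {-8, -1, 0, 5, 7, 12, 13, 18}
|A + B| = 8

A + B = {-8, -1, 0, 5, 7, 12, 13, 18}


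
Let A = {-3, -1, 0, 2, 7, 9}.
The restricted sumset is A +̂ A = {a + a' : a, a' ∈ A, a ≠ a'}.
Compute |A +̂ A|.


Restricted sumset: A +̂ A = {a + a' : a ∈ A, a' ∈ A, a ≠ a'}.
Equivalently, take A + A and drop any sum 2a that is achievable ONLY as a + a for a ∈ A (i.e. sums representable only with equal summands).
Enumerate pairs (a, a') with a < a' (symmetric, so each unordered pair gives one sum; this covers all a ≠ a'):
  -3 + -1 = -4
  -3 + 0 = -3
  -3 + 2 = -1
  -3 + 7 = 4
  -3 + 9 = 6
  -1 + 0 = -1
  -1 + 2 = 1
  -1 + 7 = 6
  -1 + 9 = 8
  0 + 2 = 2
  0 + 7 = 7
  0 + 9 = 9
  2 + 7 = 9
  2 + 9 = 11
  7 + 9 = 16
Collected distinct sums: {-4, -3, -1, 1, 2, 4, 6, 7, 8, 9, 11, 16}
|A +̂ A| = 12
(Reference bound: |A +̂ A| ≥ 2|A| - 3 for |A| ≥ 2, with |A| = 6 giving ≥ 9.)

|A +̂ A| = 12


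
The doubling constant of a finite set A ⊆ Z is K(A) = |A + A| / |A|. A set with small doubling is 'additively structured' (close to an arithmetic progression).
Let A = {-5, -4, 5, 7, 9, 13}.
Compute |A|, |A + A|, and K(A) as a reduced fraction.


|A| = 6.
Compute A + A by enumerating all 36 pairs.
A + A = {-10, -9, -8, 0, 1, 2, 3, 4, 5, 8, 9, 10, 12, 14, 16, 18, 20, 22, 26}, so |A + A| = 19.
K = |A + A| / |A| = 19/6 (already in lowest terms) ≈ 3.1667.
Reference: AP of size 6 gives K = 11/6 ≈ 1.8333; a fully generic set of size 6 gives K ≈ 3.5000.

|A| = 6, |A + A| = 19, K = 19/6.


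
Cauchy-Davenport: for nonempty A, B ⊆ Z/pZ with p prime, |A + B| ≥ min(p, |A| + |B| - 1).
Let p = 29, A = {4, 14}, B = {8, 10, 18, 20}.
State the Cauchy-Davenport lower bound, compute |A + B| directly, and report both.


Cauchy-Davenport: |A + B| ≥ min(p, |A| + |B| - 1) for A, B nonempty in Z/pZ.
|A| = 2, |B| = 4, p = 29.
CD lower bound = min(29, 2 + 4 - 1) = min(29, 5) = 5.
Compute A + B mod 29 directly:
a = 4: 4+8=12, 4+10=14, 4+18=22, 4+20=24
a = 14: 14+8=22, 14+10=24, 14+18=3, 14+20=5
A + B = {3, 5, 12, 14, 22, 24}, so |A + B| = 6.
Verify: 6 ≥ 5? Yes ✓.

CD lower bound = 5, actual |A + B| = 6.


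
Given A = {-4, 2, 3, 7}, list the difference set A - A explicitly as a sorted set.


A - A = {a - a' : a, a' ∈ A}.
Compute a - a' for each ordered pair (a, a'):
a = -4: -4--4=0, -4-2=-6, -4-3=-7, -4-7=-11
a = 2: 2--4=6, 2-2=0, 2-3=-1, 2-7=-5
a = 3: 3--4=7, 3-2=1, 3-3=0, 3-7=-4
a = 7: 7--4=11, 7-2=5, 7-3=4, 7-7=0
Collecting distinct values (and noting 0 appears from a-a):
A - A = {-11, -7, -6, -5, -4, -1, 0, 1, 4, 5, 6, 7, 11}
|A - A| = 13

A - A = {-11, -7, -6, -5, -4, -1, 0, 1, 4, 5, 6, 7, 11}


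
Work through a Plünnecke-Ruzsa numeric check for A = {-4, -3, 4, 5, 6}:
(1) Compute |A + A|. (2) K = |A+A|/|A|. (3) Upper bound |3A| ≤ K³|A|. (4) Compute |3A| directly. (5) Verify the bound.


|A| = 5.
Step 1: Compute A + A by enumerating all 25 pairs.
A + A = {-8, -7, -6, 0, 1, 2, 3, 8, 9, 10, 11, 12}, so |A + A| = 12.
Step 2: Doubling constant K = |A + A|/|A| = 12/5 = 12/5 ≈ 2.4000.
Step 3: Plünnecke-Ruzsa gives |3A| ≤ K³·|A| = (2.4000)³ · 5 ≈ 69.1200.
Step 4: Compute 3A = A + A + A directly by enumerating all triples (a,b,c) ∈ A³; |3A| = 22.
Step 5: Check 22 ≤ 69.1200? Yes ✓.

K = 12/5, Plünnecke-Ruzsa bound K³|A| ≈ 69.1200, |3A| = 22, inequality holds.


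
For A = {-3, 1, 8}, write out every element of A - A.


A - A = {a - a' : a, a' ∈ A}.
Compute a - a' for each ordered pair (a, a'):
a = -3: -3--3=0, -3-1=-4, -3-8=-11
a = 1: 1--3=4, 1-1=0, 1-8=-7
a = 8: 8--3=11, 8-1=7, 8-8=0
Collecting distinct values (and noting 0 appears from a-a):
A - A = {-11, -7, -4, 0, 4, 7, 11}
|A - A| = 7

A - A = {-11, -7, -4, 0, 4, 7, 11}


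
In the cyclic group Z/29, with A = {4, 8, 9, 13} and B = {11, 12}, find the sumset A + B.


Work in Z/29Z: reduce every sum a + b modulo 29.
Enumerate all 8 pairs:
a = 4: 4+11=15, 4+12=16
a = 8: 8+11=19, 8+12=20
a = 9: 9+11=20, 9+12=21
a = 13: 13+11=24, 13+12=25
Distinct residues collected: {15, 16, 19, 20, 21, 24, 25}
|A + B| = 7 (out of 29 total residues).

A + B = {15, 16, 19, 20, 21, 24, 25}


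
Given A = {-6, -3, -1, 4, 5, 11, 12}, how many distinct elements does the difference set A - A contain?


A - A = {a - a' : a, a' ∈ A}; |A| = 7.
Bounds: 2|A|-1 ≤ |A - A| ≤ |A|² - |A| + 1, i.e. 13 ≤ |A - A| ≤ 43.
Note: 0 ∈ A - A always (from a - a). The set is symmetric: if d ∈ A - A then -d ∈ A - A.
Enumerate nonzero differences d = a - a' with a > a' (then include -d):
Positive differences: {1, 2, 3, 5, 6, 7, 8, 10, 11, 12, 13, 14, 15, 17, 18}
Full difference set: {0} ∪ (positive diffs) ∪ (negative diffs).
|A - A| = 1 + 2·15 = 31 (matches direct enumeration: 31).

|A - A| = 31


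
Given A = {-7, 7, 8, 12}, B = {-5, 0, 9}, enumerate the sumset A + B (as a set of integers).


A + B = {a + b : a ∈ A, b ∈ B}.
Enumerate all |A|·|B| = 4·3 = 12 pairs (a, b) and collect distinct sums.
a = -7: -7+-5=-12, -7+0=-7, -7+9=2
a = 7: 7+-5=2, 7+0=7, 7+9=16
a = 8: 8+-5=3, 8+0=8, 8+9=17
a = 12: 12+-5=7, 12+0=12, 12+9=21
Collecting distinct sums: A + B = {-12, -7, 2, 3, 7, 8, 12, 16, 17, 21}
|A + B| = 10

A + B = {-12, -7, 2, 3, 7, 8, 12, 16, 17, 21}


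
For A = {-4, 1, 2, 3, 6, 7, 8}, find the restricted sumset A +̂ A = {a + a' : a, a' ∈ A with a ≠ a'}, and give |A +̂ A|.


Restricted sumset: A +̂ A = {a + a' : a ∈ A, a' ∈ A, a ≠ a'}.
Equivalently, take A + A and drop any sum 2a that is achievable ONLY as a + a for a ∈ A (i.e. sums representable only with equal summands).
Enumerate pairs (a, a') with a < a' (symmetric, so each unordered pair gives one sum; this covers all a ≠ a'):
  -4 + 1 = -3
  -4 + 2 = -2
  -4 + 3 = -1
  -4 + 6 = 2
  -4 + 7 = 3
  -4 + 8 = 4
  1 + 2 = 3
  1 + 3 = 4
  1 + 6 = 7
  1 + 7 = 8
  1 + 8 = 9
  2 + 3 = 5
  2 + 6 = 8
  2 + 7 = 9
  2 + 8 = 10
  3 + 6 = 9
  3 + 7 = 10
  3 + 8 = 11
  6 + 7 = 13
  6 + 8 = 14
  7 + 8 = 15
Collected distinct sums: {-3, -2, -1, 2, 3, 4, 5, 7, 8, 9, 10, 11, 13, 14, 15}
|A +̂ A| = 15
(Reference bound: |A +̂ A| ≥ 2|A| - 3 for |A| ≥ 2, with |A| = 7 giving ≥ 11.)

|A +̂ A| = 15


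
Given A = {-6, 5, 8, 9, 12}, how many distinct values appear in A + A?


A + A = {a + a' : a, a' ∈ A}; |A| = 5.
General bounds: 2|A| - 1 ≤ |A + A| ≤ |A|(|A|+1)/2, i.e. 9 ≤ |A + A| ≤ 15.
Lower bound 2|A|-1 is attained iff A is an arithmetic progression.
Enumerate sums a + a' for a ≤ a' (symmetric, so this suffices):
a = -6: -6+-6=-12, -6+5=-1, -6+8=2, -6+9=3, -6+12=6
a = 5: 5+5=10, 5+8=13, 5+9=14, 5+12=17
a = 8: 8+8=16, 8+9=17, 8+12=20
a = 9: 9+9=18, 9+12=21
a = 12: 12+12=24
Distinct sums: {-12, -1, 2, 3, 6, 10, 13, 14, 16, 17, 18, 20, 21, 24}
|A + A| = 14

|A + A| = 14


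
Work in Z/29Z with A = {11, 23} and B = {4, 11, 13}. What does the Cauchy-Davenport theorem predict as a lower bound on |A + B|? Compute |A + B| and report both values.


Cauchy-Davenport: |A + B| ≥ min(p, |A| + |B| - 1) for A, B nonempty in Z/pZ.
|A| = 2, |B| = 3, p = 29.
CD lower bound = min(29, 2 + 3 - 1) = min(29, 4) = 4.
Compute A + B mod 29 directly:
a = 11: 11+4=15, 11+11=22, 11+13=24
a = 23: 23+4=27, 23+11=5, 23+13=7
A + B = {5, 7, 15, 22, 24, 27}, so |A + B| = 6.
Verify: 6 ≥ 4? Yes ✓.

CD lower bound = 4, actual |A + B| = 6.


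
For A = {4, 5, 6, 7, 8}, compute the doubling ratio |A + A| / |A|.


|A| = 5.
Compute A + A by enumerating all 25 pairs.
A + A = {8, 9, 10, 11, 12, 13, 14, 15, 16}, so |A + A| = 9.
K = |A + A| / |A| = 9/5 (already in lowest terms) ≈ 1.8000.
Reference: AP of size 5 gives K = 9/5 ≈ 1.8000; a fully generic set of size 5 gives K ≈ 3.0000.

|A| = 5, |A + A| = 9, K = 9/5.


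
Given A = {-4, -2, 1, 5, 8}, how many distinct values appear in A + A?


A + A = {a + a' : a, a' ∈ A}; |A| = 5.
General bounds: 2|A| - 1 ≤ |A + A| ≤ |A|(|A|+1)/2, i.e. 9 ≤ |A + A| ≤ 15.
Lower bound 2|A|-1 is attained iff A is an arithmetic progression.
Enumerate sums a + a' for a ≤ a' (symmetric, so this suffices):
a = -4: -4+-4=-8, -4+-2=-6, -4+1=-3, -4+5=1, -4+8=4
a = -2: -2+-2=-4, -2+1=-1, -2+5=3, -2+8=6
a = 1: 1+1=2, 1+5=6, 1+8=9
a = 5: 5+5=10, 5+8=13
a = 8: 8+8=16
Distinct sums: {-8, -6, -4, -3, -1, 1, 2, 3, 4, 6, 9, 10, 13, 16}
|A + A| = 14

|A + A| = 14


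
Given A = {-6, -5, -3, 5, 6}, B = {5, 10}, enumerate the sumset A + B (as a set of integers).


A + B = {a + b : a ∈ A, b ∈ B}.
Enumerate all |A|·|B| = 5·2 = 10 pairs (a, b) and collect distinct sums.
a = -6: -6+5=-1, -6+10=4
a = -5: -5+5=0, -5+10=5
a = -3: -3+5=2, -3+10=7
a = 5: 5+5=10, 5+10=15
a = 6: 6+5=11, 6+10=16
Collecting distinct sums: A + B = {-1, 0, 2, 4, 5, 7, 10, 11, 15, 16}
|A + B| = 10

A + B = {-1, 0, 2, 4, 5, 7, 10, 11, 15, 16}


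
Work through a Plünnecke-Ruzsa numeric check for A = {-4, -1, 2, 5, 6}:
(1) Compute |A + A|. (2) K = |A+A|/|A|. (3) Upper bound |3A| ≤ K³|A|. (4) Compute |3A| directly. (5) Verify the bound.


|A| = 5.
Step 1: Compute A + A by enumerating all 25 pairs.
A + A = {-8, -5, -2, 1, 2, 4, 5, 7, 8, 10, 11, 12}, so |A + A| = 12.
Step 2: Doubling constant K = |A + A|/|A| = 12/5 = 12/5 ≈ 2.4000.
Step 3: Plünnecke-Ruzsa gives |3A| ≤ K³·|A| = (2.4000)³ · 5 ≈ 69.1200.
Step 4: Compute 3A = A + A + A directly by enumerating all triples (a,b,c) ∈ A³; |3A| = 22.
Step 5: Check 22 ≤ 69.1200? Yes ✓.

K = 12/5, Plünnecke-Ruzsa bound K³|A| ≈ 69.1200, |3A| = 22, inequality holds.


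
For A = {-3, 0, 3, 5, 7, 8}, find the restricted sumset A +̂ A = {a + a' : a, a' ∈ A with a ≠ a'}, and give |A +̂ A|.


Restricted sumset: A +̂ A = {a + a' : a ∈ A, a' ∈ A, a ≠ a'}.
Equivalently, take A + A and drop any sum 2a that is achievable ONLY as a + a for a ∈ A (i.e. sums representable only with equal summands).
Enumerate pairs (a, a') with a < a' (symmetric, so each unordered pair gives one sum; this covers all a ≠ a'):
  -3 + 0 = -3
  -3 + 3 = 0
  -3 + 5 = 2
  -3 + 7 = 4
  -3 + 8 = 5
  0 + 3 = 3
  0 + 5 = 5
  0 + 7 = 7
  0 + 8 = 8
  3 + 5 = 8
  3 + 7 = 10
  3 + 8 = 11
  5 + 7 = 12
  5 + 8 = 13
  7 + 8 = 15
Collected distinct sums: {-3, 0, 2, 3, 4, 5, 7, 8, 10, 11, 12, 13, 15}
|A +̂ A| = 13
(Reference bound: |A +̂ A| ≥ 2|A| - 3 for |A| ≥ 2, with |A| = 6 giving ≥ 9.)

|A +̂ A| = 13


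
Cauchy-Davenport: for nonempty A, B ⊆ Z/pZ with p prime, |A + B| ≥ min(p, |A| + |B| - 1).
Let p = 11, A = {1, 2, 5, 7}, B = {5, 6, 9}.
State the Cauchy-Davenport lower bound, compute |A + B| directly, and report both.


Cauchy-Davenport: |A + B| ≥ min(p, |A| + |B| - 1) for A, B nonempty in Z/pZ.
|A| = 4, |B| = 3, p = 11.
CD lower bound = min(11, 4 + 3 - 1) = min(11, 6) = 6.
Compute A + B mod 11 directly:
a = 1: 1+5=6, 1+6=7, 1+9=10
a = 2: 2+5=7, 2+6=8, 2+9=0
a = 5: 5+5=10, 5+6=0, 5+9=3
a = 7: 7+5=1, 7+6=2, 7+9=5
A + B = {0, 1, 2, 3, 5, 6, 7, 8, 10}, so |A + B| = 9.
Verify: 9 ≥ 6? Yes ✓.

CD lower bound = 6, actual |A + B| = 9.


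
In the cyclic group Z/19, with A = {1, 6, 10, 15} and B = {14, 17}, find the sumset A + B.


Work in Z/19Z: reduce every sum a + b modulo 19.
Enumerate all 8 pairs:
a = 1: 1+14=15, 1+17=18
a = 6: 6+14=1, 6+17=4
a = 10: 10+14=5, 10+17=8
a = 15: 15+14=10, 15+17=13
Distinct residues collected: {1, 4, 5, 8, 10, 13, 15, 18}
|A + B| = 8 (out of 19 total residues).

A + B = {1, 4, 5, 8, 10, 13, 15, 18}


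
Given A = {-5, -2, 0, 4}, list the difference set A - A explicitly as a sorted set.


A - A = {a - a' : a, a' ∈ A}.
Compute a - a' for each ordered pair (a, a'):
a = -5: -5--5=0, -5--2=-3, -5-0=-5, -5-4=-9
a = -2: -2--5=3, -2--2=0, -2-0=-2, -2-4=-6
a = 0: 0--5=5, 0--2=2, 0-0=0, 0-4=-4
a = 4: 4--5=9, 4--2=6, 4-0=4, 4-4=0
Collecting distinct values (and noting 0 appears from a-a):
A - A = {-9, -6, -5, -4, -3, -2, 0, 2, 3, 4, 5, 6, 9}
|A - A| = 13

A - A = {-9, -6, -5, -4, -3, -2, 0, 2, 3, 4, 5, 6, 9}


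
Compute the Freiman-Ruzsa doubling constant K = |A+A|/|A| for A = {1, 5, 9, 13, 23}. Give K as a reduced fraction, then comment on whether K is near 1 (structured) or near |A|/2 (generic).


|A| = 5.
Compute A + A by enumerating all 25 pairs.
A + A = {2, 6, 10, 14, 18, 22, 24, 26, 28, 32, 36, 46}, so |A + A| = 12.
K = |A + A| / |A| = 12/5 (already in lowest terms) ≈ 2.4000.
Reference: AP of size 5 gives K = 9/5 ≈ 1.8000; a fully generic set of size 5 gives K ≈ 3.0000.

|A| = 5, |A + A| = 12, K = 12/5.


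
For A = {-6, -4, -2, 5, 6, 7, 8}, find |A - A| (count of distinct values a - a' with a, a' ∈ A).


A - A = {a - a' : a, a' ∈ A}; |A| = 7.
Bounds: 2|A|-1 ≤ |A - A| ≤ |A|² - |A| + 1, i.e. 13 ≤ |A - A| ≤ 43.
Note: 0 ∈ A - A always (from a - a). The set is symmetric: if d ∈ A - A then -d ∈ A - A.
Enumerate nonzero differences d = a - a' with a > a' (then include -d):
Positive differences: {1, 2, 3, 4, 7, 8, 9, 10, 11, 12, 13, 14}
Full difference set: {0} ∪ (positive diffs) ∪ (negative diffs).
|A - A| = 1 + 2·12 = 25 (matches direct enumeration: 25).

|A - A| = 25


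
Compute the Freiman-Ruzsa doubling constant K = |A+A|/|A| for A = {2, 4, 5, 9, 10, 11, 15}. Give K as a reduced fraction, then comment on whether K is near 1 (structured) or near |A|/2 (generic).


|A| = 7.
Compute A + A by enumerating all 49 pairs.
A + A = {4, 6, 7, 8, 9, 10, 11, 12, 13, 14, 15, 16, 17, 18, 19, 20, 21, 22, 24, 25, 26, 30}, so |A + A| = 22.
K = |A + A| / |A| = 22/7 (already in lowest terms) ≈ 3.1429.
Reference: AP of size 7 gives K = 13/7 ≈ 1.8571; a fully generic set of size 7 gives K ≈ 4.0000.

|A| = 7, |A + A| = 22, K = 22/7.


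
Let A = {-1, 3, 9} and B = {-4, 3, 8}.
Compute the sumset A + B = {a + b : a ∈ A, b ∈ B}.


A + B = {a + b : a ∈ A, b ∈ B}.
Enumerate all |A|·|B| = 3·3 = 9 pairs (a, b) and collect distinct sums.
a = -1: -1+-4=-5, -1+3=2, -1+8=7
a = 3: 3+-4=-1, 3+3=6, 3+8=11
a = 9: 9+-4=5, 9+3=12, 9+8=17
Collecting distinct sums: A + B = {-5, -1, 2, 5, 6, 7, 11, 12, 17}
|A + B| = 9

A + B = {-5, -1, 2, 5, 6, 7, 11, 12, 17}


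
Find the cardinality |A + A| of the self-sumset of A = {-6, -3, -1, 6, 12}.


A + A = {a + a' : a, a' ∈ A}; |A| = 5.
General bounds: 2|A| - 1 ≤ |A + A| ≤ |A|(|A|+1)/2, i.e. 9 ≤ |A + A| ≤ 15.
Lower bound 2|A|-1 is attained iff A is an arithmetic progression.
Enumerate sums a + a' for a ≤ a' (symmetric, so this suffices):
a = -6: -6+-6=-12, -6+-3=-9, -6+-1=-7, -6+6=0, -6+12=6
a = -3: -3+-3=-6, -3+-1=-4, -3+6=3, -3+12=9
a = -1: -1+-1=-2, -1+6=5, -1+12=11
a = 6: 6+6=12, 6+12=18
a = 12: 12+12=24
Distinct sums: {-12, -9, -7, -6, -4, -2, 0, 3, 5, 6, 9, 11, 12, 18, 24}
|A + A| = 15

|A + A| = 15


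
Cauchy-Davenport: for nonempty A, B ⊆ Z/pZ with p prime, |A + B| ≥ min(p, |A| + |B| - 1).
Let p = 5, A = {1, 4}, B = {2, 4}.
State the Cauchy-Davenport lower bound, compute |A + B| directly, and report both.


Cauchy-Davenport: |A + B| ≥ min(p, |A| + |B| - 1) for A, B nonempty in Z/pZ.
|A| = 2, |B| = 2, p = 5.
CD lower bound = min(5, 2 + 2 - 1) = min(5, 3) = 3.
Compute A + B mod 5 directly:
a = 1: 1+2=3, 1+4=0
a = 4: 4+2=1, 4+4=3
A + B = {0, 1, 3}, so |A + B| = 3.
Verify: 3 ≥ 3? Yes ✓.

CD lower bound = 3, actual |A + B| = 3.


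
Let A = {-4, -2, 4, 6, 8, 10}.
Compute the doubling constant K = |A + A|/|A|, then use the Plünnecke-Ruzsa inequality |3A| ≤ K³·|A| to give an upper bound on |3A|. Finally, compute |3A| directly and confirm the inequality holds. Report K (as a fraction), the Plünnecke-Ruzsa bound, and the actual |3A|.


|A| = 6.
Step 1: Compute A + A by enumerating all 36 pairs.
A + A = {-8, -6, -4, 0, 2, 4, 6, 8, 10, 12, 14, 16, 18, 20}, so |A + A| = 14.
Step 2: Doubling constant K = |A + A|/|A| = 14/6 = 14/6 ≈ 2.3333.
Step 3: Plünnecke-Ruzsa gives |3A| ≤ K³·|A| = (2.3333)³ · 6 ≈ 76.2222.
Step 4: Compute 3A = A + A + A directly by enumerating all triples (a,b,c) ∈ A³; |3A| = 22.
Step 5: Check 22 ≤ 76.2222? Yes ✓.

K = 14/6, Plünnecke-Ruzsa bound K³|A| ≈ 76.2222, |3A| = 22, inequality holds.


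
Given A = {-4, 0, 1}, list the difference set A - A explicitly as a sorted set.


A - A = {a - a' : a, a' ∈ A}.
Compute a - a' for each ordered pair (a, a'):
a = -4: -4--4=0, -4-0=-4, -4-1=-5
a = 0: 0--4=4, 0-0=0, 0-1=-1
a = 1: 1--4=5, 1-0=1, 1-1=0
Collecting distinct values (and noting 0 appears from a-a):
A - A = {-5, -4, -1, 0, 1, 4, 5}
|A - A| = 7

A - A = {-5, -4, -1, 0, 1, 4, 5}


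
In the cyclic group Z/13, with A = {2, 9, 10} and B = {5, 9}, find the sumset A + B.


Work in Z/13Z: reduce every sum a + b modulo 13.
Enumerate all 6 pairs:
a = 2: 2+5=7, 2+9=11
a = 9: 9+5=1, 9+9=5
a = 10: 10+5=2, 10+9=6
Distinct residues collected: {1, 2, 5, 6, 7, 11}
|A + B| = 6 (out of 13 total residues).

A + B = {1, 2, 5, 6, 7, 11}


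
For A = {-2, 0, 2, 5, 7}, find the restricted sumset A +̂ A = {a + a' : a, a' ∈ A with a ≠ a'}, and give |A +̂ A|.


Restricted sumset: A +̂ A = {a + a' : a ∈ A, a' ∈ A, a ≠ a'}.
Equivalently, take A + A and drop any sum 2a that is achievable ONLY as a + a for a ∈ A (i.e. sums representable only with equal summands).
Enumerate pairs (a, a') with a < a' (symmetric, so each unordered pair gives one sum; this covers all a ≠ a'):
  -2 + 0 = -2
  -2 + 2 = 0
  -2 + 5 = 3
  -2 + 7 = 5
  0 + 2 = 2
  0 + 5 = 5
  0 + 7 = 7
  2 + 5 = 7
  2 + 7 = 9
  5 + 7 = 12
Collected distinct sums: {-2, 0, 2, 3, 5, 7, 9, 12}
|A +̂ A| = 8
(Reference bound: |A +̂ A| ≥ 2|A| - 3 for |A| ≥ 2, with |A| = 5 giving ≥ 7.)

|A +̂ A| = 8


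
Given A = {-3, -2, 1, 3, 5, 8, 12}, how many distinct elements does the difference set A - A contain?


A - A = {a - a' : a, a' ∈ A}; |A| = 7.
Bounds: 2|A|-1 ≤ |A - A| ≤ |A|² - |A| + 1, i.e. 13 ≤ |A - A| ≤ 43.
Note: 0 ∈ A - A always (from a - a). The set is symmetric: if d ∈ A - A then -d ∈ A - A.
Enumerate nonzero differences d = a - a' with a > a' (then include -d):
Positive differences: {1, 2, 3, 4, 5, 6, 7, 8, 9, 10, 11, 14, 15}
Full difference set: {0} ∪ (positive diffs) ∪ (negative diffs).
|A - A| = 1 + 2·13 = 27 (matches direct enumeration: 27).

|A - A| = 27


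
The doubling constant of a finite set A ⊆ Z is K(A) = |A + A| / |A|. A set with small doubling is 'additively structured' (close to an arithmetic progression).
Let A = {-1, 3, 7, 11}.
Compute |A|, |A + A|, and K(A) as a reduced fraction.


|A| = 4.
Compute A + A by enumerating all 16 pairs.
A + A = {-2, 2, 6, 10, 14, 18, 22}, so |A + A| = 7.
K = |A + A| / |A| = 7/4 (already in lowest terms) ≈ 1.7500.
Reference: AP of size 4 gives K = 7/4 ≈ 1.7500; a fully generic set of size 4 gives K ≈ 2.5000.

|A| = 4, |A + A| = 7, K = 7/4.


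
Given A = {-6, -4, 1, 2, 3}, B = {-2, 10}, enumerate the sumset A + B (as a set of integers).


A + B = {a + b : a ∈ A, b ∈ B}.
Enumerate all |A|·|B| = 5·2 = 10 pairs (a, b) and collect distinct sums.
a = -6: -6+-2=-8, -6+10=4
a = -4: -4+-2=-6, -4+10=6
a = 1: 1+-2=-1, 1+10=11
a = 2: 2+-2=0, 2+10=12
a = 3: 3+-2=1, 3+10=13
Collecting distinct sums: A + B = {-8, -6, -1, 0, 1, 4, 6, 11, 12, 13}
|A + B| = 10

A + B = {-8, -6, -1, 0, 1, 4, 6, 11, 12, 13}
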